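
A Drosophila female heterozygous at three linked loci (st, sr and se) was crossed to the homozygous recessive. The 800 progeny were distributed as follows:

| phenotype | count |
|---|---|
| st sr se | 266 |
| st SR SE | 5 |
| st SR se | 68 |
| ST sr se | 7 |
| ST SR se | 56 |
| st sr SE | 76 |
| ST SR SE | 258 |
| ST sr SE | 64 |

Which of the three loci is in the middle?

The two most frequent reciprocal classes, st sr se and ST SR SE, are the parental types, so the F1 was st sr se / ST SR SE.
The two rarest classes, ST sr se and st SR SE, are the double crossovers. Comparing them with the parentals, only the st allele has switched, so st is the middle locus and the order is sr – st – se.

st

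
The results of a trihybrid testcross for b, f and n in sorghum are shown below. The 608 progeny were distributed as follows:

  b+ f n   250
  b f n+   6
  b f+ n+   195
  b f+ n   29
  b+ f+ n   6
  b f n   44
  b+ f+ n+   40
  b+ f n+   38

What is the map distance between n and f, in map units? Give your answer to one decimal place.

13.0 map units

The two most frequent reciprocal classes, b f+ n+ and b+ f n, are the parental types, so the F1 was b f+ n+ / b+ f n.
The two rarest classes, b f n+ and b+ f+ n, are the double crossovers. Comparing them with the parentals, only the f allele has switched, so f is the middle locus and the order is n – f – b.
Crossovers in the n–f interval produce the single-crossover classes b f+ n and b+ f n+ (29 + 38 = 67) plus the double crossovers (12).
RF(n–f) = (67 + 12) / 608 = 79/608 = 0.1299 → 13.0 map units.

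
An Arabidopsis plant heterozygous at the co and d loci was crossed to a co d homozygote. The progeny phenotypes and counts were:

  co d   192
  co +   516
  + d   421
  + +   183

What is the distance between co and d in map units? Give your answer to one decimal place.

28.6 map units

The two most frequent classes, + d (421) and co + (516), are the parental types, so the F1 was + d / co +.
The recombinant classes are + + and co d: 183 + 192 = 375.
Recombination frequency = 375/1312 = 0.2858 ≈ 28.6%, i.e. 28.6 map units.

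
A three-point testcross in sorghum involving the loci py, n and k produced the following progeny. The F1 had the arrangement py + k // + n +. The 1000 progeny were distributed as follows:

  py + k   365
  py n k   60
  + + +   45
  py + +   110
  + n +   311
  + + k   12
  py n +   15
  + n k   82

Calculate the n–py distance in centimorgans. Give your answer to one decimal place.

13.2 centimorgans

The two rarest classes, + + k and py n +, are the double crossovers. Comparing them with the parentals, only the py allele has switched, so py is the middle locus and the order is n – py – k.
Crossovers in the n–py interval produce the single-crossover classes py n k and + + + (60 + 45 = 105) plus the double crossovers (27).
RF(n–py) = (105 + 27) / 1000 = 132/1000 = 0.1320 → 13.2 centimorgans.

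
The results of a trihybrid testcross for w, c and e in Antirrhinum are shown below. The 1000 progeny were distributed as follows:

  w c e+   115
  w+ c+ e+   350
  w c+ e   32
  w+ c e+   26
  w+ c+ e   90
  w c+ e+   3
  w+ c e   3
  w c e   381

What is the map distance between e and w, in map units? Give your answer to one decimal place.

21.1 map units

The two most frequent reciprocal classes, w+ c+ e+ and w c e, are the parental types, so the F1 was w+ c+ e+ / w c e.
The two rarest classes, w c+ e+ and w+ c e, are the double crossovers. Comparing them with the parentals, only the w allele has switched, so w is the middle locus and the order is c – w – e.
Crossovers in the w–e interval produce the single-crossover classes w+ c+ e and w c e+ (90 + 115 = 205) plus the double crossovers (6).
RF(w–e) = (205 + 6) / 1000 = 211/1000 = 0.2110 → 21.1 map units.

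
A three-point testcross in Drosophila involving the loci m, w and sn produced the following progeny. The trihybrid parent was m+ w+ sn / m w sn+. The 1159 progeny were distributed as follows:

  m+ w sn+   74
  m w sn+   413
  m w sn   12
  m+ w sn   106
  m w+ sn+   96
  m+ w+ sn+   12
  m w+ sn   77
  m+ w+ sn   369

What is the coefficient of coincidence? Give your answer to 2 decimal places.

The two rarest classes, m+ w+ sn+ and m w sn, are the double crossovers. Comparing them with the parentals, only the sn allele has switched, so sn is the middle locus and the order is m – sn – w.
m–sn: (151 + 24)/1159 = 0.1510; sn–w: (202 + 24)/1159 = 0.1950.
Expected DCO frequency = 0.1510 × 0.1950 ≈ 0.02944; observed = 24/1159 ≈ 0.02071.
Coefficient of coincidence = 0.02071/0.02944 ≈ 0.70.

0.70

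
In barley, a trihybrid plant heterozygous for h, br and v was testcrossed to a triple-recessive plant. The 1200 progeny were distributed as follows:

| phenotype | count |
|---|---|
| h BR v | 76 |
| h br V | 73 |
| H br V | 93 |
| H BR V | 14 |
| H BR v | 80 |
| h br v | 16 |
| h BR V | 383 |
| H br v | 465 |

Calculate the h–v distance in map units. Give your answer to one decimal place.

16.6 map units

The two most frequent reciprocal classes, H br v and h BR V, are the parental types, so the F1 was H br v / h BR V.
The two rarest classes, h br v and H BR V, are the double crossovers. Comparing them with the parentals, only the h allele has switched, so h is the middle locus and the order is br – h – v.
Crossovers in the h–v interval produce the single-crossover classes H br V and h BR v (93 + 76 = 169) plus the double crossovers (30).
RF(h–v) = (169 + 30) / 1200 = 199/1200 = 0.1658 → 16.6 map units.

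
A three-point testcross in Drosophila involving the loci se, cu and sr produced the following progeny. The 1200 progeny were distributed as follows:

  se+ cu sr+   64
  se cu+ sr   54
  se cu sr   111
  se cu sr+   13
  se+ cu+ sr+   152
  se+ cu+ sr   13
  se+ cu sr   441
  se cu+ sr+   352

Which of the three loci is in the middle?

cu

The two most frequent reciprocal classes, se cu+ sr+ and se+ cu sr, are the parental types, so the F1 was se cu+ sr+ / se+ cu sr.
The two rarest classes, se cu sr+ and se+ cu+ sr, are the double crossovers. Comparing them with the parentals, only the cu allele has switched, so cu is the middle locus and the order is se – cu – sr.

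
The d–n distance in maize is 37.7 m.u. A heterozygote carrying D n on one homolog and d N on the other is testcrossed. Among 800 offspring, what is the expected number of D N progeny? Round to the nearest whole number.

151

A map distance of 37.7 m.u. corresponds to a recombination frequency of 0.377.
The F1 is D n / d N, so D N is a recombinant gamete class with expected frequency r/2 = 0.377/2 = 0.1885.
Expected number = 0.1885 × 800 = 150.80 ≈ 151.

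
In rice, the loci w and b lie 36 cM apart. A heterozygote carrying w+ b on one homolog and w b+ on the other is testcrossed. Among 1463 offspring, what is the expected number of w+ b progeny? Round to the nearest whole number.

468

A map distance of 36 cM corresponds to a recombination frequency of 0.360.
The F1 is w+ b / w b+, so w+ b is a parental gamete class with expected frequency (1 − r)/2 = 0.640/2 = 0.3200.
Expected number = 0.3200 × 1463 = 468.16 ≈ 468.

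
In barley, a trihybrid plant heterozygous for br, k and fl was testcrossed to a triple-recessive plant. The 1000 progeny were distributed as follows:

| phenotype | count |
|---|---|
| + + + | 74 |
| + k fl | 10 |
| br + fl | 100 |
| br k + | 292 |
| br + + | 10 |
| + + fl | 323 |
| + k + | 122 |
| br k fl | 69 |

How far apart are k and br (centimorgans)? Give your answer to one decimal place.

The two most frequent reciprocal classes, br k + and + + fl, are the parental types, so the F1 was br k + / + + fl.
The two rarest classes, br + + and + k fl, are the double crossovers. Comparing them with the parentals, only the k allele has switched, so k is the middle locus and the order is br – k – fl.
Crossovers in the br–k interval produce the single-crossover classes + k + and br + fl (122 + 100 = 222) plus the double crossovers (20).
RF(br–k) = (222 + 20) / 1000 = 242/1000 = 0.2420 → 24.2 centimorgans.

24.2 centimorgans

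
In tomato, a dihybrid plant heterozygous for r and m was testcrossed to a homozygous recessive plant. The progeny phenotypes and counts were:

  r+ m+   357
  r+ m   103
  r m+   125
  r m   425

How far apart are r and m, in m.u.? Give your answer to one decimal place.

The two most frequent classes, r+ m+ (357) and r m (425), are the parental types, so the F1 was r+ m+ / r m.
The recombinant classes are r+ m and r m+: 103 + 125 = 228.
Recombination frequency = 228/1010 = 0.2257 ≈ 22.6%, i.e. 22.6 m.u.

22.6 m.u.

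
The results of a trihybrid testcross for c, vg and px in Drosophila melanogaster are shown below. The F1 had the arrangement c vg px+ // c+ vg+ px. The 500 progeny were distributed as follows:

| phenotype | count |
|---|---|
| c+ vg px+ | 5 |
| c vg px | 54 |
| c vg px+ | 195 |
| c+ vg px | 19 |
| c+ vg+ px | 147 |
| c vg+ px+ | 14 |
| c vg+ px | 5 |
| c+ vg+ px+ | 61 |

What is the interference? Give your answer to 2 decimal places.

The two rarest classes, c+ vg px+ and c vg+ px, are the double crossovers. Comparing them with the parentals, only the c allele has switched, so c is the middle locus and the order is px – c – vg.
px–c: (115 + 10)/500 = 0.2500; c–vg: (33 + 10)/500 = 0.0860.
Expected DCO frequency = 0.2500 × 0.0860 ≈ 0.02150; observed = 10/500 ≈ 0.02000.
Coefficient of coincidence = 0.02000/0.02150 ≈ 0.93; interference = 1 − 0.93 = 0.07.

0.07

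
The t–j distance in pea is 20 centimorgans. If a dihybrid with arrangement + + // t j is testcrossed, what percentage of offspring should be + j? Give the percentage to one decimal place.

10.0%

A map distance of 20 centimorgans corresponds to a recombination frequency of 0.200.
The F1 is + + / t j, so + j is a recombinant gamete class with expected frequency r/2 = 0.200/2 = 0.1000.
That is 0.1000 = 10.0% of the progeny.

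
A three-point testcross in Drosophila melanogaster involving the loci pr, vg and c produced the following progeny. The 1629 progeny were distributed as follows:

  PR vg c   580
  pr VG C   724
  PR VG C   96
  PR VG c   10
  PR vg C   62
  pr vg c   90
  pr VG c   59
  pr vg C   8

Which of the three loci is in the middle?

The two most frequent reciprocal classes, PR vg c and pr VG C, are the parental types, so the F1 was PR vg c / pr VG C.
The two rarest classes, PR VG c and pr vg C, are the double crossovers. Comparing them with the parentals, only the vg allele has switched, so vg is the middle locus and the order is c – vg – pr.

vg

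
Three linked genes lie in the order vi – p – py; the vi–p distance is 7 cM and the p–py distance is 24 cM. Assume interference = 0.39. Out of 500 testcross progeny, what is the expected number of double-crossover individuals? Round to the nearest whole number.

5

Map distances give recombination frequencies of 0.070 and 0.240 for the two intervals.
With interference 0.39 (so coincidence = 0.61), expected double-crossover frequency = 0.070 × 0.240 × 0.61 = 0.01025.
Expected number = 0.01025 × 500 = 5.12 ≈ 5.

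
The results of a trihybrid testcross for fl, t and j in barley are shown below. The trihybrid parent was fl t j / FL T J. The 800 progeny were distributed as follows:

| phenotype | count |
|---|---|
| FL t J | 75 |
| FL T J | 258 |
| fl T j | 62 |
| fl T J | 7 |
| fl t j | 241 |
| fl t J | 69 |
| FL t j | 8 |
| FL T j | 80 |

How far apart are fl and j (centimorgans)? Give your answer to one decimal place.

20.5 centimorgans

The two rarest classes, FL t j and fl T J, are the double crossovers. Comparing them with the parentals, only the fl allele has switched, so fl is the middle locus and the order is j – fl – t.
Crossovers in the j–fl interval produce the single-crossover classes fl t J and FL T j (69 + 80 = 149) plus the double crossovers (15).
RF(j–fl) = (149 + 15) / 800 = 164/800 = 0.2050 → 20.5 centimorgans.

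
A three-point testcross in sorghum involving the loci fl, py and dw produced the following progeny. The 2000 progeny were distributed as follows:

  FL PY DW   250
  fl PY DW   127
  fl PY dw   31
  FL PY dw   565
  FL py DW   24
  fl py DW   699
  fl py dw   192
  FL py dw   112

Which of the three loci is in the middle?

The two most frequent reciprocal classes, fl py DW and FL PY dw, are the parental types, so the F1 was fl py DW / FL PY dw.
The two rarest classes, FL py DW and fl PY dw, are the double crossovers. Comparing them with the parentals, only the fl allele has switched, so fl is the middle locus and the order is py – fl – dw.

fl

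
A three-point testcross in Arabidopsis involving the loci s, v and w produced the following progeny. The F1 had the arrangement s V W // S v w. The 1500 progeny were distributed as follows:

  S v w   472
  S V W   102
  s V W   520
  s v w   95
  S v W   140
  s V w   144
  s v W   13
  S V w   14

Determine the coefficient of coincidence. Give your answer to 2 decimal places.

The two rarest classes, s v W and S V w, are the double crossovers. Comparing them with the parentals, only the v allele has switched, so v is the middle locus and the order is w – v – s.
w–v: (284 + 27)/1500 = 0.2073; v–s: (197 + 27)/1500 = 0.1493.
Expected DCO frequency = 0.2073 × 0.1493 ≈ 0.03095; observed = 27/1500 ≈ 0.01800.
Coefficient of coincidence = 0.01800/0.03095 ≈ 0.58.

0.58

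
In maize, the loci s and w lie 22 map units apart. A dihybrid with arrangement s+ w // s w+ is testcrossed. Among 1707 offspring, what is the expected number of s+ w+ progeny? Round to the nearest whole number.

188

A map distance of 22 map units corresponds to a recombination frequency of 0.220.
The F1 is s+ w / s w+, so s+ w+ is a recombinant gamete class with expected frequency r/2 = 0.220/2 = 0.1100.
Expected number = 0.1100 × 1707 = 187.77 ≈ 188.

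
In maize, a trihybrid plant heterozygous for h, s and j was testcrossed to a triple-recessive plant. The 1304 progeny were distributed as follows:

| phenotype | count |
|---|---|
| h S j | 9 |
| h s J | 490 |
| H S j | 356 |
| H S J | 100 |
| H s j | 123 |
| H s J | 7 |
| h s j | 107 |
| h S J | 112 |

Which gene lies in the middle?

The two most frequent reciprocal classes, h s J and H S j, are the parental types, so the F1 was h s J / H S j.
The two rarest classes, H s J and h S j, are the double crossovers. Comparing them with the parentals, only the h allele has switched, so h is the middle locus and the order is j – h – s.

h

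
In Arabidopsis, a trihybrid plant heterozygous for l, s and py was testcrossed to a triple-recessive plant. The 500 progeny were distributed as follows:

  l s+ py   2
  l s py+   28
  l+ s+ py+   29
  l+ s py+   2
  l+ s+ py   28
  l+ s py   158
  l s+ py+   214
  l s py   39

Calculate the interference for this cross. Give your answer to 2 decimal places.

The two most frequent reciprocal classes, l s+ py+ and l+ s py, are the parental types, so the F1 was l s+ py+ / l+ s py.
The two rarest classes, l s+ py and l+ s py+, are the double crossovers. Comparing them with the parentals, only the py allele has switched, so py is the middle locus and the order is l – py – s.
l–py: (68 + 4)/500 = 0.1440; py–s: (56 + 4)/500 = 0.1200.
Expected DCO frequency = 0.1440 × 0.1200 ≈ 0.01728; observed = 4/500 ≈ 0.00800.
Coefficient of coincidence = 0.00800/0.01728 ≈ 0.46; interference = 1 − 0.46 = 0.54.

0.54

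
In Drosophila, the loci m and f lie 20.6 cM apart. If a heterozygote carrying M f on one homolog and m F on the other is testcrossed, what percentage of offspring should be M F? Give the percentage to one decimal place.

A map distance of 20.6 cM corresponds to a recombination frequency of 0.206.
The F1 is M f / m F, so M F is a recombinant gamete class with expected frequency r/2 = 0.206/2 = 0.1030.
That is 0.1030 = 10.3% of the progeny.

10.3%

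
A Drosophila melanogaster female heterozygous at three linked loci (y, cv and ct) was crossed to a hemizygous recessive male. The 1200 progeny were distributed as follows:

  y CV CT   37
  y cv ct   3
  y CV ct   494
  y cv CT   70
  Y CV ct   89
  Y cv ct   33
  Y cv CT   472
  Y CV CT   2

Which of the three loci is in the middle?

The two most frequent reciprocal classes, Y cv CT and y CV ct, are the parental types, so the F1 was Y cv CT / y CV ct.
The two rarest classes, Y CV CT and y cv ct, are the double crossovers. Comparing them with the parentals, only the cv allele has switched, so cv is the middle locus and the order is ct – cv – y.

cv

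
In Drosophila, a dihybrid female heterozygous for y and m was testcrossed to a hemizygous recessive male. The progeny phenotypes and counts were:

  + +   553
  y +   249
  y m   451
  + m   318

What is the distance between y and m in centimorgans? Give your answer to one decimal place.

36.1 centimorgans

The two most frequent classes, + + (553) and y m (451), are the parental types, so the F1 was + + / y m.
The recombinant classes are + m and y +: 318 + 249 = 567.
Recombination frequency = 567/1571 = 0.3609 ≈ 36.1%, i.e. 36.1 centimorgans.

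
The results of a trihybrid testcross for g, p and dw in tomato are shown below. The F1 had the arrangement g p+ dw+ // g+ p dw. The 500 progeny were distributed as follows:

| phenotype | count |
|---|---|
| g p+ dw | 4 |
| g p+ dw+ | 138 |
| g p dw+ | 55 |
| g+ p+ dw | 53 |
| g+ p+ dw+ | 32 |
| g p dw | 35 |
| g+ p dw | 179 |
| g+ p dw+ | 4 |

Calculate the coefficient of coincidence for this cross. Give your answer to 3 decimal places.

0.460

The two rarest classes, g p+ dw and g+ p dw+, are the double crossovers. Comparing them with the parentals, only the dw allele has switched, so dw is the middle locus and the order is p – dw – g.
p–dw: (108 + 8)/500 = 0.2320; dw–g: (67 + 8)/500 = 0.1500.
Expected DCO frequency = 0.2320 × 0.1500 ≈ 0.03480; observed = 8/500 ≈ 0.01600.
Coefficient of coincidence = 0.01600/0.03480 ≈ 0.460.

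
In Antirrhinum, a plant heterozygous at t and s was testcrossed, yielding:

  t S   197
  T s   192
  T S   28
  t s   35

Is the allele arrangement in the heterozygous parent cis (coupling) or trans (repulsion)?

The two most frequent classes are T s (192) and t S (197); these are the parental (non-recombinant) types.
So the F1 carried T s on one chromosome and t S on the other — the recessive alleles are on opposite chromosomes (trans / repulsion).

trans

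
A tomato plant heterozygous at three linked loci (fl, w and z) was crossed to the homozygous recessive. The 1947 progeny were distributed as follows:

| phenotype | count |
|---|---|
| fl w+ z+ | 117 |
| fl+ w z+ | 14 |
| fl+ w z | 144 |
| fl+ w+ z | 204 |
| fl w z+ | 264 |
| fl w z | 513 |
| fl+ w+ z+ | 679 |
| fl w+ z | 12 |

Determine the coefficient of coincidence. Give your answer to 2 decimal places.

The two most frequent reciprocal classes, fl w z and fl+ w+ z+, are the parental types, so the F1 was fl w z / fl+ w+ z+.
The two rarest classes, fl w+ z and fl+ w z+, are the double crossovers. Comparing them with the parentals, only the w allele has switched, so w is the middle locus and the order is z – w – fl.
z–w: (468 + 26)/1947 = 0.2537; w–fl: (261 + 26)/1947 = 0.1474.
Expected DCO frequency = 0.2537 × 0.1474 ≈ 0.03740; observed = 26/1947 ≈ 0.01335.
Coefficient of coincidence = 0.01335/0.03740 ≈ 0.36.

0.36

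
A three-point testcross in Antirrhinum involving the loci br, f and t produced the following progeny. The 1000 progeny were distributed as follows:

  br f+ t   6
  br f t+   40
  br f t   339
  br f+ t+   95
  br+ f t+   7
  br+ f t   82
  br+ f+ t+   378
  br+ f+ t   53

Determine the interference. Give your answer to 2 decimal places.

The two most frequent reciprocal classes, br f t and br+ f+ t+, are the parental types, so the F1 was br f t / br+ f+ t+.
The two rarest classes, br f+ t and br+ f t+, are the double crossovers. Comparing them with the parentals, only the f allele has switched, so f is the middle locus and the order is t – f – br.
t–f: (93 + 13)/1000 = 0.1060; f–br: (177 + 13)/1000 = 0.1900.
Expected DCO frequency = 0.1060 × 0.1900 ≈ 0.02014; observed = 13/1000 ≈ 0.01300.
Coefficient of coincidence = 0.01300/0.02014 ≈ 0.65; interference = 1 − 0.65 = 0.35.

0.35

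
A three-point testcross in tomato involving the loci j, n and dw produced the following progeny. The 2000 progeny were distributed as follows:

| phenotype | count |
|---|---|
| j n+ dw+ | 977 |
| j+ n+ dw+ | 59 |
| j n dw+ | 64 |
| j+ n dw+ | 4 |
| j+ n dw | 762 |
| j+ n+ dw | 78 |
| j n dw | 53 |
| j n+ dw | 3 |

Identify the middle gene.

The two most frequent reciprocal classes, j n+ dw+ and j+ n dw, are the parental types, so the F1 was j n+ dw+ / j+ n dw.
The two rarest classes, j n+ dw and j+ n dw+, are the double crossovers. Comparing them with the parentals, only the dw allele has switched, so dw is the middle locus and the order is j – dw – n.

dw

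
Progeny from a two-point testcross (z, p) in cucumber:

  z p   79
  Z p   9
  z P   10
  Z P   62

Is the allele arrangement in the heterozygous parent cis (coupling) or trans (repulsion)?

The two most frequent classes are Z P (62) and z p (79); these are the parental (non-recombinant) types.
So the F1 carried Z P on one chromosome and z p on the other — the recessive alleles are on the same chromosome (cis / coupling).

cis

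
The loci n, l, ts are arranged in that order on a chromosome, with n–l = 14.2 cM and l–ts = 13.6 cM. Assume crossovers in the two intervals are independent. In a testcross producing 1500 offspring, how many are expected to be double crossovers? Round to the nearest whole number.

Map distances give recombination frequencies of 0.142 and 0.136 for the two intervals.
With no interference, expected double-crossover frequency = 0.142 × 0.136 = 0.01931.
Expected number = 0.01931 × 1500 = 28.97 ≈ 29.

29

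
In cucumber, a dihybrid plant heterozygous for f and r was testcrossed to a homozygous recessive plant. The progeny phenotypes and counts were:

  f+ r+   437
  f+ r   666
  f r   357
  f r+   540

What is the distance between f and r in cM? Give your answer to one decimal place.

39.7 cM

The two most frequent classes, f+ r (666) and f r+ (540), are the parental types, so the F1 was f+ r / f r+.
The recombinant classes are f+ r+ and f r: 437 + 357 = 794.
Recombination frequency = 794/2000 = 0.3970 ≈ 39.7%, i.e. 39.7 cM.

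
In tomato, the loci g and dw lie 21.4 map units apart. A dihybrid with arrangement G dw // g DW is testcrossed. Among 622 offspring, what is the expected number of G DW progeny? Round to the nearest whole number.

67

A map distance of 21.4 map units corresponds to a recombination frequency of 0.214.
The F1 is G dw / g DW, so G DW is a recombinant gamete class with expected frequency r/2 = 0.214/2 = 0.1070.
Expected number = 0.1070 × 622 = 66.55 ≈ 67.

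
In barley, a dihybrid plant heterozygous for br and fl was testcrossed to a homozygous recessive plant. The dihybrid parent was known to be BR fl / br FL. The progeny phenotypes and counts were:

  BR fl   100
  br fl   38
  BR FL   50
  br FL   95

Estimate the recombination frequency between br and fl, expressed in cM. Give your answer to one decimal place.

The recombinant classes are BR FL and br fl: 50 + 38 = 88.
Recombination frequency = 88/283 = 0.3110 ≈ 31.1%, i.e. 31.1 cM.

31.1 cM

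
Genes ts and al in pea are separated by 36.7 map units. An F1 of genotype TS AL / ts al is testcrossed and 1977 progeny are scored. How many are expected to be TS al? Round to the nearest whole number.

A map distance of 36.7 map units corresponds to a recombination frequency of 0.367.
The F1 is TS AL / ts al, so TS al is a recombinant gamete class with expected frequency r/2 = 0.367/2 = 0.1835.
Expected number = 0.1835 × 1977 = 362.78 ≈ 363.

363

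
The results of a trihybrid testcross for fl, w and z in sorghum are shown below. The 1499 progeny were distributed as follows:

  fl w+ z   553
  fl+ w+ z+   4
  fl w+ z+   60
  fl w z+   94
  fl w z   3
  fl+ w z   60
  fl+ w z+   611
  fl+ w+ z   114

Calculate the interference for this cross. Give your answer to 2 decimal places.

The two most frequent reciprocal classes, fl+ w z+ and fl w+ z, are the parental types, so the F1 was fl+ w z+ / fl w+ z.
The two rarest classes, fl+ w+ z+ and fl w z, are the double crossovers. Comparing them with the parentals, only the w allele has switched, so w is the middle locus and the order is fl – w – z.
fl–w: (208 + 7)/1499 = 0.1434; w–z: (120 + 7)/1499 = 0.0847.
Expected DCO frequency = 0.1434 × 0.0847 ≈ 0.01215; observed = 7/1499 ≈ 0.00467.
Coefficient of coincidence = 0.00467/0.01215 ≈ 0.38; interference = 1 − 0.38 = 0.62.

0.62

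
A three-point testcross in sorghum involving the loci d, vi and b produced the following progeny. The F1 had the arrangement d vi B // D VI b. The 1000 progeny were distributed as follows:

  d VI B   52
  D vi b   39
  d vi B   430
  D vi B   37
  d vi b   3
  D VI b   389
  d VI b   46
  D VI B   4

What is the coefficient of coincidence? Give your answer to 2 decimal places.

The two rarest classes, d vi b and D VI B, are the double crossovers. Comparing them with the parentals, only the b allele has switched, so b is the middle locus and the order is d – b – vi.
d–b: (83 + 7)/1000 = 0.0900; b–vi: (91 + 7)/1000 = 0.0980.
Expected DCO frequency = 0.0900 × 0.0980 ≈ 0.00882; observed = 7/1000 ≈ 0.00700.
Coefficient of coincidence = 0.00700/0.00882 ≈ 0.79.

0.79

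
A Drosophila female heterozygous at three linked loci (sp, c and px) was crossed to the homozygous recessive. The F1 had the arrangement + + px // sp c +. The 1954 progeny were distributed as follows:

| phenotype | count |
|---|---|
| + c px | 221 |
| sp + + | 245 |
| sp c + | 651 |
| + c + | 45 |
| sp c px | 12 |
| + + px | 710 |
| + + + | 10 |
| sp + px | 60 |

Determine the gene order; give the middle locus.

The two rarest classes, + + + and sp c px, are the double crossovers. Comparing them with the parentals, only the px allele has switched, so px is the middle locus and the order is sp – px – c.

px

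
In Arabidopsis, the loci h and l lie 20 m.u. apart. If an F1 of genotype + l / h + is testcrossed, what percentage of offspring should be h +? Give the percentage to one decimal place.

40.0%

A map distance of 20 m.u. corresponds to a recombination frequency of 0.200.
The F1 is + l / h +, so h + is a parental gamete class with expected frequency (1 − r)/2 = 0.800/2 = 0.4000.
That is 0.4000 = 40.0% of the progeny.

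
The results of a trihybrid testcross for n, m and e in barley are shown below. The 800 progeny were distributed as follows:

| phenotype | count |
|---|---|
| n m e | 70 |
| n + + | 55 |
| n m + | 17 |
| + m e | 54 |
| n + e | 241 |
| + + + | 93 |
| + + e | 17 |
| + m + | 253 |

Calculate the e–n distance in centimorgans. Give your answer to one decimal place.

The two most frequent reciprocal classes, n + e and + m +, are the parental types, so the F1 was n + e / + m +.
The two rarest classes, + + e and n m +, are the double crossovers. Comparing them with the parentals, only the n allele has switched, so n is the middle locus and the order is e – n – m.
Crossovers in the e–n interval produce the single-crossover classes n + + and + m e (55 + 54 = 109) plus the double crossovers (34).
RF(e–n) = (109 + 34) / 800 = 143/800 = 0.1787 → 17.9 centimorgans.

17.9 centimorgans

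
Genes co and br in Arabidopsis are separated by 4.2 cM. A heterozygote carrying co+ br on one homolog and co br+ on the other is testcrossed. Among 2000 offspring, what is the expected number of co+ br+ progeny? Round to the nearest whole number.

42

A map distance of 4.2 cM corresponds to a recombination frequency of 0.042.
The F1 is co+ br / co br+, so co+ br+ is a recombinant gamete class with expected frequency r/2 = 0.042/2 = 0.0210.
Expected number = 0.0210 × 2000 = 42.00 ≈ 42.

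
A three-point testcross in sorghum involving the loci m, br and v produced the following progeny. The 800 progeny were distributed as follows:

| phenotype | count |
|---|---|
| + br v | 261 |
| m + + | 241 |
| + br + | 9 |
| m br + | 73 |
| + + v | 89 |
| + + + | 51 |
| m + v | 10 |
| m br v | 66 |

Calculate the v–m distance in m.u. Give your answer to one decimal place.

The two most frequent reciprocal classes, m + + and + br v, are the parental types, so the F1 was m + + / + br v.
The two rarest classes, m + v and + br +, are the double crossovers. Comparing them with the parentals, only the v allele has switched, so v is the middle locus and the order is m – v – br.
Crossovers in the m–v interval produce the single-crossover classes + + + and m br v (51 + 66 = 117) plus the double crossovers (19).
RF(m–v) = (117 + 19) / 800 = 136/800 = 0.1700 → 17.0 m.u.

17.0 m.u.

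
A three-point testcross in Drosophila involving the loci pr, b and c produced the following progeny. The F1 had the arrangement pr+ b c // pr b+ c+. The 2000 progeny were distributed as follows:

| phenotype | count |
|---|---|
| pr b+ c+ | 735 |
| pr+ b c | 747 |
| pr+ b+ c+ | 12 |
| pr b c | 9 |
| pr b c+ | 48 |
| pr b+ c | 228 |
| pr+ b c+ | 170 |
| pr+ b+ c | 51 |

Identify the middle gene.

The two rarest classes, pr b c and pr+ b+ c+, are the double crossovers. Comparing them with the parentals, only the pr allele has switched, so pr is the middle locus and the order is c – pr – b.

pr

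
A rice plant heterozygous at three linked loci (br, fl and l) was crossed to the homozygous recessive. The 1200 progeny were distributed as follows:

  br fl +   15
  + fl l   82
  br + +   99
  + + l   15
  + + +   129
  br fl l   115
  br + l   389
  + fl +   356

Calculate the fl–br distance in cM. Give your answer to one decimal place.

The two most frequent reciprocal classes, br + l and + fl +, are the parental types, so the F1 was br + l / + fl +.
The two rarest classes, + + l and br fl +, are the double crossovers. Comparing them with the parentals, only the br allele has switched, so br is the middle locus and the order is l – br – fl.
Crossovers in the br–fl interval produce the single-crossover classes br fl l and + + + (115 + 129 = 244) plus the double crossovers (30).
RF(br–fl) = (244 + 30) / 1200 = 274/1200 = 0.2283 → 22.8 cM.

22.8 cM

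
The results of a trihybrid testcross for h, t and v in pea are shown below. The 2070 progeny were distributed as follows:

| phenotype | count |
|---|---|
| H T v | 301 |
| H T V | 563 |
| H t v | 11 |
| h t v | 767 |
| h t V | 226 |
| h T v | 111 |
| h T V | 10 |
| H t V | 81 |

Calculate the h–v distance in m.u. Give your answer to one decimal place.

The two most frequent reciprocal classes, h t v and H T V, are the parental types, so the F1 was h t v / H T V.
The two rarest classes, H t v and h T V, are the double crossovers. Comparing them with the parentals, only the h allele has switched, so h is the middle locus and the order is t – h – v.
Crossovers in the h–v interval produce the single-crossover classes h t V and H T v (226 + 301 = 527) plus the double crossovers (21).
RF(h–v) = (527 + 21) / 2070 = 548/2070 = 0.2647 → 26.5 m.u.

26.5 m.u.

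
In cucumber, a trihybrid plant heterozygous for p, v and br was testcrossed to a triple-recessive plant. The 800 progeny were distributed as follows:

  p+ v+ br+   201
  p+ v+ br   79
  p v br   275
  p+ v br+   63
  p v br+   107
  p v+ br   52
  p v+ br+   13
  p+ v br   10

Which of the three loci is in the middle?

The two most frequent reciprocal classes, p+ v+ br+ and p v br, are the parental types, so the F1 was p+ v+ br+ / p v br.
The two rarest classes, p v+ br+ and p+ v br, are the double crossovers. Comparing them with the parentals, only the p allele has switched, so p is the middle locus and the order is br – p – v.

p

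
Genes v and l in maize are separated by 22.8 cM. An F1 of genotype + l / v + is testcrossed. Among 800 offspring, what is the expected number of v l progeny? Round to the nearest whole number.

A map distance of 22.8 cM corresponds to a recombination frequency of 0.228.
The F1 is + l / v +, so v l is a recombinant gamete class with expected frequency r/2 = 0.228/2 = 0.1140.
Expected number = 0.1140 × 800 = 91.20 ≈ 91.

91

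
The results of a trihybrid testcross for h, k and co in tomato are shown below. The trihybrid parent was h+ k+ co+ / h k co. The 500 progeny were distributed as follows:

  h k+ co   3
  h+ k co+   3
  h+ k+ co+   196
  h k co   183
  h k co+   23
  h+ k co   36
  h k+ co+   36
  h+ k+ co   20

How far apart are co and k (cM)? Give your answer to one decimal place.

9.8 cM

The two rarest classes, h+ k co+ and h k+ co, are the double crossovers. Comparing them with the parentals, only the k allele has switched, so k is the middle locus and the order is h – k – co.
Crossovers in the k–co interval produce the single-crossover classes h+ k+ co and h k co+ (20 + 23 = 43) plus the double crossovers (6).
RF(k–co) = (43 + 6) / 500 = 49/500 = 0.0980 → 9.8 cM.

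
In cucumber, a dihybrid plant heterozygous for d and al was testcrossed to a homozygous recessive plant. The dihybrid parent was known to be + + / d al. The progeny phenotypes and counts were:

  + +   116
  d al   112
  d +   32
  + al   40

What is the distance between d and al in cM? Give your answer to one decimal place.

The recombinant classes are + al and d +: 40 + 32 = 72.
Recombination frequency = 72/300 = 0.2400 ≈ 24.0%, i.e. 24.0 cM.

24.0 cM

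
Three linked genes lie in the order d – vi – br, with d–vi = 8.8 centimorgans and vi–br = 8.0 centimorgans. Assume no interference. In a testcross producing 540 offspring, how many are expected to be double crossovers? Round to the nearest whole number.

4

Map distances give recombination frequencies of 0.088 and 0.080 for the two intervals.
With no interference, expected double-crossover frequency = 0.088 × 0.080 = 0.00704.
Expected number = 0.00704 × 540 = 3.80 ≈ 4.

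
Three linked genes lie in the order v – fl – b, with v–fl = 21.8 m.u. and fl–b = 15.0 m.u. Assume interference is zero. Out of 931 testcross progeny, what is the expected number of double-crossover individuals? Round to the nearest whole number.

Map distances give recombination frequencies of 0.218 and 0.150 for the two intervals.
With no interference, expected double-crossover frequency = 0.218 × 0.150 = 0.03270.
Expected number = 0.03270 × 931 = 30.44 ≈ 30.

30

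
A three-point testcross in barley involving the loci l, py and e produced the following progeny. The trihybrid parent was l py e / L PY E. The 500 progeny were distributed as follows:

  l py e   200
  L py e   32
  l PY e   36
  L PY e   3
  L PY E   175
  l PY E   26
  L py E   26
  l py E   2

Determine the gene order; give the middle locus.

The two rarest classes, l py E and L PY e, are the double crossovers. Comparing them with the parentals, only the e allele has switched, so e is the middle locus and the order is l – e – py.

e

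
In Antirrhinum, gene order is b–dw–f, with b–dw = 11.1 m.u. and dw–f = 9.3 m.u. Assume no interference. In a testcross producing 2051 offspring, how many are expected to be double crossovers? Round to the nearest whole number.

21

Map distances give recombination frequencies of 0.111 and 0.093 for the two intervals.
With no interference, expected double-crossover frequency = 0.111 × 0.093 = 0.01032.
Expected number = 0.01032 × 2051 = 21.17 ≈ 21.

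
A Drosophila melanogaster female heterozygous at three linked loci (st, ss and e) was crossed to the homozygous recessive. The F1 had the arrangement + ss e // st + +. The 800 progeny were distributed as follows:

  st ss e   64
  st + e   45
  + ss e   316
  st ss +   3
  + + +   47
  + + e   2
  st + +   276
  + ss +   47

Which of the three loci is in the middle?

ss

The two rarest classes, + + e and st ss +, are the double crossovers. Comparing them with the parentals, only the ss allele has switched, so ss is the middle locus and the order is e – ss – st.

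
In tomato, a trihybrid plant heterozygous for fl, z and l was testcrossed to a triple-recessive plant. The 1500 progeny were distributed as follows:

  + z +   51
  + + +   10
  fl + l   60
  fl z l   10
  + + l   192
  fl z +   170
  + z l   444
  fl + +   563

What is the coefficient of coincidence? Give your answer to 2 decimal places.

The two most frequent reciprocal classes, fl + + and + z l, are the parental types, so the F1 was fl + + / + z l.
The two rarest classes, + + + and fl z l, are the double crossovers. Comparing them with the parentals, only the fl allele has switched, so fl is the middle locus and the order is z – fl – l.
z–fl: (362 + 20)/1500 = 0.2547; fl–l: (111 + 20)/1500 = 0.0873.
Expected DCO frequency = 0.2547 × 0.0873 ≈ 0.02224; observed = 20/1500 ≈ 0.01333.
Coefficient of coincidence = 0.01333/0.02224 ≈ 0.60.

0.60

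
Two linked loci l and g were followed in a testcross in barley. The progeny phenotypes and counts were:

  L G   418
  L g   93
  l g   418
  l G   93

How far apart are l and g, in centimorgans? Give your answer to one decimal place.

The two most frequent classes, L G (418) and l g (418), are the parental types, so the F1 was L G / l g.
The recombinant classes are L g and l G: 93 + 93 = 186.
Recombination frequency = 186/1022 = 0.1820 ≈ 18.2%, i.e. 18.2 centimorgans.

18.2 centimorgans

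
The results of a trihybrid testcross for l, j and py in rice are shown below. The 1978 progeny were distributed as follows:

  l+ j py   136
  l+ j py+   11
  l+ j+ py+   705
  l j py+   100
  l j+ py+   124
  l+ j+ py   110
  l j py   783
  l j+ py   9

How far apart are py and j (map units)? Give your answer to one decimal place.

11.6 map units

The two most frequent reciprocal classes, l+ j+ py+ and l j py, are the parental types, so the F1 was l+ j+ py+ / l j py.
The two rarest classes, l+ j py+ and l j+ py, are the double crossovers. Comparing them with the parentals, only the j allele has switched, so j is the middle locus and the order is py – j – l.
Crossovers in the py–j interval produce the single-crossover classes l+ j+ py and l j py+ (110 + 100 = 210) plus the double crossovers (20).
RF(py–j) = (210 + 20) / 1978 = 230/1978 = 0.1163 → 11.6 map units.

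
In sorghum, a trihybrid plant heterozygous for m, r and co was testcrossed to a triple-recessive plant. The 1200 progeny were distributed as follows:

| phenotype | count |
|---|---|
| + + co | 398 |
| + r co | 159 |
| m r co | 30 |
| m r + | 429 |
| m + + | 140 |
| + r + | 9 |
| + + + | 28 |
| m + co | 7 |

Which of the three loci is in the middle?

The two most frequent reciprocal classes, + + co and m r +, are the parental types, so the F1 was + + co / m r +.
The two rarest classes, m + co and + r +, are the double crossovers. Comparing them with the parentals, only the m allele has switched, so m is the middle locus and the order is co – m – r.

m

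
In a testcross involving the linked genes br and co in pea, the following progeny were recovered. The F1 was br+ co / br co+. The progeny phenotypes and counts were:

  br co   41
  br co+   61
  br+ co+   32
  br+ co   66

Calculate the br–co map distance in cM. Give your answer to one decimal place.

36.5 cM

The recombinant classes are br+ co+ and br co: 32 + 41 = 73.
Recombination frequency = 73/200 = 0.3650 ≈ 36.5%, i.e. 36.5 cM.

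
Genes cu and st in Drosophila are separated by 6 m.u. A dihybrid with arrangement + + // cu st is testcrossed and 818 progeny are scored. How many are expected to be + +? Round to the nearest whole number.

A map distance of 6 m.u. corresponds to a recombination frequency of 0.060.
The F1 is + + / cu st, so + + is a parental gamete class with expected frequency (1 − r)/2 = 0.940/2 = 0.4700.
Expected number = 0.4700 × 818 = 384.46 ≈ 384.

384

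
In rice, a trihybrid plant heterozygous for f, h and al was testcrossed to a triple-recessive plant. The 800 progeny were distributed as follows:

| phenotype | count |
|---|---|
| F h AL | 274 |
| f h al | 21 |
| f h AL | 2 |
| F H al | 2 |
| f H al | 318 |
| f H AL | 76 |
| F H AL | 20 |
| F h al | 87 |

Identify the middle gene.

f

The two most frequent reciprocal classes, f H al and F h AL, are the parental types, so the F1 was f H al / F h AL.
The two rarest classes, F H al and f h AL, are the double crossovers. Comparing them with the parentals, only the f allele has switched, so f is the middle locus and the order is al – f – h.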